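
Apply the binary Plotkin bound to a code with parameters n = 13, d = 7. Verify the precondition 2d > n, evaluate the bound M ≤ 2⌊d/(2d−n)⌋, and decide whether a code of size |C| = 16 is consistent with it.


Plotkin bound M ≤ 14; given |C| = 16 > bound (violated).

Check applicability: 2d = 14, n = 13.
2d − n = 1 > 0, so Plotkin applies.
Compute d/(2d−n) = 7/1 ≈ 7.0000.
⌊d/(2d−n)⌋ = 7.
Plotkin bound: M ≤ 2·7 = 14.
Given |C| = 16, check: VIOLATED.
This |C| is above the Plotkin bound, so no binary code with n = 13, d = 7 and 16 codewords exists.


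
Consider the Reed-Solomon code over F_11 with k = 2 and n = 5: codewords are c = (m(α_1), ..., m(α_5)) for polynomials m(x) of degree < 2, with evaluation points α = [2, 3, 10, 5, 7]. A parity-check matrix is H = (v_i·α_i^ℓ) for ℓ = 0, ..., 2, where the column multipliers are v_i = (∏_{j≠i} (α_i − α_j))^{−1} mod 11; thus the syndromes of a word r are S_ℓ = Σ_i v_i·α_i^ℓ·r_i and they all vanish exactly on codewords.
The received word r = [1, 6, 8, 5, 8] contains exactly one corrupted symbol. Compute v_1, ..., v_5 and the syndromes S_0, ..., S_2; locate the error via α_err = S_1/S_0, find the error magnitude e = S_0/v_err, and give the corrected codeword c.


S = (4, 6, 9), error at position 5, error magnitude e = 4, c = [1, 6, 8, 5, 4].

Step 1: column multipliers v_i = (∏_{j≠i}(α_i − α_j))^{−1} mod 11.
  i = 1 (α = 2): (2−3)(2−10)(2−5)(2−7) = (−1)·(−8)·(−3)·(−5) = 120 ≡ 10, so v_1 = 10^{−1} = 10 (mod 11).
  i = 2 (α = 3): (3−2)(3−10)(3−5)(3−7) = 1·(−7)·(−2)·(−4) = −56 ≡ 10, so v_2 = 10^{−1} = 10 (mod 11).
  i = 3 (α = 10): (10−2)(10−3)(10−5)(10−7) = 8·7·5·3 = 840 ≡ 4, so v_3 = 4^{−1} = 3 (mod 11).
  i = 4 (α = 5): (5−2)(5−3)(5−10)(5−7) = 3·2·(−5)·(−2) = 60 ≡ 5, so v_4 = 5^{−1} = 9 (mod 11).
  i = 5 (α = 7): (7−2)(7−3)(7−10)(7−5) = 5·4·(−3)·2 = −120 ≡ 1, so v_5 = 1^{−1} = 1 (mod 11).
  v = [10, 10, 3, 9, 1].
Step 2: syndromes of r = [1, 6, 8, 5, 8] (all sums mod 11).
  S_0 = Σ v_i r_i = 10·1 + 10·6 + 3·8 + 9·5 + 1·8 = 147 ≡ 4.
  S_1 = Σ v_i α_i r_i = 10·2·1 + 10·3·6 + 3·10·8 + 9·5·5 + 1·7·8 = 721 ≡ 6.
  α_i^2 mod 11 = [4, 9, 1, 3, 5].
  S_2 = Σ v_i α_i^2 r_i = 10·4·1 + 10·9·6 + 3·1·8 + 9·3·5 + 1·5·8 = 779 ≡ 9.
  S = (4, 6, 9) ≠ 0, so r is not a codeword (an error is present).
Step 3: locate the error. For a single error e at position i, S_ℓ = v_i·e·α_i^ℓ, so α_err = S_1/S_0.
  S_0^{−1} = 4^{−1} = 3 (mod 11), so α_err = 6·3 = 18 ≡ 7 = α_5. Error position i = 5.
  Consistency check: S_2/S_1 = 9·2 = 18 ≡ 7 = α_err ✓ (single-error assumption holds).
Step 4: error magnitude e = S_0/v_5 = S_0·∏_{j≠5}(α_5 − α_j) = 4·1 = 4 ≡ 4 (mod 11).
Step 5: correct position 5: c_5 = r_5 − e = 8 − 4 ≡ 4 (mod 11). Hence c = [1, 6, 8, 5, 4].
  Check: interpolating c through the α_i gives m(x) = 2 + 5·x (degree < 2) with m(α_i) = c_i for every i, so c is indeed a codeword.


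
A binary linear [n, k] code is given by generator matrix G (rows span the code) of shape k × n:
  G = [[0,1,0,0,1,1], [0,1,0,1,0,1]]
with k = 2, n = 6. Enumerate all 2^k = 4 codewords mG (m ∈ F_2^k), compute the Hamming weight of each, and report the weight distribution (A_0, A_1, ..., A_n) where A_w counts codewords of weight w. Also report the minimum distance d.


Weight distribution: A_0 = 1, A_2 = 1, A_3 = 2. Minimum distance d = 2.

Enumerate all 2^2 = 4 messages m ∈ F_2^2.
For each, compute codeword c = mG in F_2^6, then tally its weight.
  m = 00 → c = 000000, weight = 0.
  m = 10 → c = 010011, weight = 3.
  m = 01 → c = 010101, weight = 3.
  m = 11 → c = 000110, weight = 2.
Tally weights:
  weight 0: 1 codewords.
  weight 2: 1 codewords.
  weight 3: 2 codewords.
Minimum distance d = smallest w > 0 with A_w > 0 = 2.
Sanity: Σ A_w = 4 = 2^2 = 4 ✓.


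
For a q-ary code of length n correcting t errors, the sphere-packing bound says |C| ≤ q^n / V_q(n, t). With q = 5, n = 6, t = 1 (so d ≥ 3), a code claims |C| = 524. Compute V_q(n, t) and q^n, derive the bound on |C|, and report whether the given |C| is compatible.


V_q(n, t) = 25, q^n = 15625, Hamming bound = 625, |C| = 524 ≤ bound (satisfied).

Step 1: Compute V_q(n, t) = Σ_{j=0}^1 C(n, j) (q−1)^j.
  j = 0: C(6,0)·(4)^0 = 1·1 = 1.
  j = 1: C(6,1)·(4)^1 = 6·4 = 24.
  V_q(n, t) = 1 + 24 = 25.
Step 2: q^n = 5^6 = 15625.
Step 3: Hamming bound ⌊q^n / V_q(n,t)⌋ = ⌊15625/25⌋ = 625.
Step 4: Compare |C| = 524 to 625: satisfied.
The claimed |C| lies below the Hamming bound.


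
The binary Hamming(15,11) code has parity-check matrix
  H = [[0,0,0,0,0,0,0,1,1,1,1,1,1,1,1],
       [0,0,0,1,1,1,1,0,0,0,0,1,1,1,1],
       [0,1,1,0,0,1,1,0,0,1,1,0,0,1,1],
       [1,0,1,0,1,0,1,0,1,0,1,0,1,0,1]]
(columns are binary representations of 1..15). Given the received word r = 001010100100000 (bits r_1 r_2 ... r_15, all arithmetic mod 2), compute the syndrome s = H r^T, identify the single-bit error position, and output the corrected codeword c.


s = (1, 0, 1, 1)^T, error position = 11, corrected codeword c = 001010100110000

Compute s = H r^T mod 2 one row at a time:
  s_1 = 0 + 0 + 1 + 0 + 0 + 0 + 0 + 0 = 1 ≡ 1 (mod 2).
  s_2 = 0 + 1 + 0 + 1 + 0 + 0 + 0 + 0 = 2 ≡ 0 (mod 2).
  s_3 = 0 + 1 + 0 + 1 + 1 + 0 + 0 + 0 = 3 ≡ 1 (mod 2).
  s_4 = 0 + 1 + 1 + 1 + 0 + 0 + 0 + 0 = 3 ≡ 1 (mod 2).
s = (1, 0, 1, 1)^T — this equals column 11 of H (binary 1011), so error is at position 11.
Correct: flip bit 11 of r = 001010100100000 to get c = 001010100110000.


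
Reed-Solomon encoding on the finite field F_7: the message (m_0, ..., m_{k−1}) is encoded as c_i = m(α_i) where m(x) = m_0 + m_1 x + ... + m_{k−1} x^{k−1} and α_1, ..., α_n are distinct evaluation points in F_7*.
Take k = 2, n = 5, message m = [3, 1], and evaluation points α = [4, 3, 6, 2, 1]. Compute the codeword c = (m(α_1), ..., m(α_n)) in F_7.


c = [0, 6, 2, 5, 4]

Message polynomial: m(x) = 3 + 1·x (mod 7).
For each evaluation point α_i, compute m(α_i) mod 7:
  α_1 = 4: Horner steps 1 → 0, so m(4) = 0.
  α_2 = 3: Horner steps 1 → 6, so m(3) = 6.
  α_3 = 6: Horner steps 1 → 2, so m(6) = 2.
  α_4 = 2: Horner steps 1 → 5, so m(2) = 5.
  α_5 = 1: Horner steps 1 → 4, so m(1) = 4.
Codeword c = [0, 6, 2, 5, 4] ∈ F_7^5.


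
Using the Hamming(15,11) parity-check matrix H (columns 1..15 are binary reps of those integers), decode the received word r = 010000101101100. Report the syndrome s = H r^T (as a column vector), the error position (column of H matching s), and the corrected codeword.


s = (0, 1, 1, 1)^T, error position = 7, corrected codeword c = 010000001101100

Compute s = H r^T mod 2 one row at a time:
  s_1 = 0 + 1 + 1 + 0 + 1 + 1 + 0 + 0 = 4 ≡ 0 (mod 2).
  s_2 = 0 + 0 + 0 + 1 + 1 + 1 + 0 + 0 = 3 ≡ 1 (mod 2).
  s_3 = 1 + 0 + 0 + 1 + 1 + 0 + 0 + 0 = 3 ≡ 1 (mod 2).
  s_4 = 0 + 0 + 0 + 1 + 1 + 0 + 1 + 0 = 3 ≡ 1 (mod 2).
s = (0, 1, 1, 1)^T — this equals column 7 of H (binary 0111), so error is at position 7.
Correct: flip bit 7 of r = 010000101101100 to get c = 010000001101100.


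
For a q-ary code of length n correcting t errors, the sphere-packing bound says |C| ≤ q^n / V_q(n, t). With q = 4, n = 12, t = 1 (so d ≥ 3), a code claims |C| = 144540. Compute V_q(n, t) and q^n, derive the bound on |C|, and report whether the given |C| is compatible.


V_q(n, t) = 37, q^n = 16777216, Hamming bound = 453438, |C| = 144540 ≤ bound (satisfied).

Step 1: Compute V_q(n, t) = Σ_{j=0}^1 C(n, j) (q−1)^j.
  j = 0: C(12,0)·(3)^0 = 1·1 = 1.
  j = 1: C(12,1)·(3)^1 = 12·3 = 36.
  V_q(n, t) = 1 + 36 = 37.
Step 2: q^n = 4^12 = 16777216.
Step 3: Hamming bound ⌊q^n / V_q(n,t)⌋ = ⌊16777216/37⌋ = 453438.
Step 4: Compare |C| = 144540 to 453438: satisfied.
The claimed |C| lies below the Hamming bound.


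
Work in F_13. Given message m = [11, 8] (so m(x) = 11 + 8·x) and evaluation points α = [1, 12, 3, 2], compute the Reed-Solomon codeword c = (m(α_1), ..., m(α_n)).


c = [6, 3, 9, 1]

Message polynomial: m(x) = 11 + 8·x (mod 13).
For each evaluation point α_i, compute m(α_i) mod 13:
  α_1 = 1: Horner steps 8 → 6, so m(1) = 6.
  α_2 = 12: Horner steps 8 → 3, so m(12) = 3.
  α_3 = 3: Horner steps 8 → 9, so m(3) = 9.
  α_4 = 2: Horner steps 8 → 1, so m(2) = 1.
Codeword c = [6, 3, 9, 1] ∈ F_13^4.


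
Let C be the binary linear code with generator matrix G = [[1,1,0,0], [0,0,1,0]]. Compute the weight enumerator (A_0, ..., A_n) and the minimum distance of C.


Weight distribution: A_0 = 1, A_1 = 1, A_2 = 1, A_3 = 1. Minimum distance d = 1.

Enumerate all 2^2 = 4 messages m ∈ F_2^2.
For each, compute codeword c = mG in F_2^4, then tally its weight.
  m = 00 → c = 0000, weight = 0.
  m = 10 → c = 1100, weight = 2.
  m = 01 → c = 0010, weight = 1.
  m = 11 → c = 1110, weight = 3.
Tally weights:
  weight 0: 1 codewords.
  weight 1: 1 codewords.
  weight 2: 1 codewords.
  weight 3: 1 codewords.
Minimum distance d = smallest w > 0 with A_w > 0 = 1.
Sanity: Σ A_w = 4 = 2^2 = 4 ✓.


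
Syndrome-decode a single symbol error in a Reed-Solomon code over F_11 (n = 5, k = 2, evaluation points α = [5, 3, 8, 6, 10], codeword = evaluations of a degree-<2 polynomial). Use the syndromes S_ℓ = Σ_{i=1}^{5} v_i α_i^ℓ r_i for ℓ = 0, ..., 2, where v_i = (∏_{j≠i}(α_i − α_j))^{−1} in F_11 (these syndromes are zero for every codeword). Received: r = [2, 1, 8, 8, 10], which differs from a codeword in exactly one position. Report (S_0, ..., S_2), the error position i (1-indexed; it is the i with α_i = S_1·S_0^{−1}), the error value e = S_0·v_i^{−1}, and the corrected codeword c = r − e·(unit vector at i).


S = (9, 6, 4), error at position 3, error magnitude e = 10, c = [2, 1, 9, 8, 10].

Step 1: column multipliers v_i = (∏_{j≠i}(α_i − α_j))^{−1} mod 11.
  i = 1 (α = 5): (5−3)(5−8)(5−6)(5−10) = 2·(−3)·(−1)·(−5) = −30 ≡ 3, so v_1 = 3^{−1} = 4 (mod 11).
  i = 2 (α = 3): (3−5)(3−8)(3−6)(3−10) = (−2)·(−5)·(−3)·(−7) = 210 ≡ 1, so v_2 = 1^{−1} = 1 (mod 11).
  i = 3 (α = 8): (8−5)(8−3)(8−6)(8−10) = 3·5·2·(−2) = −60 ≡ 6, so v_3 = 6^{−1} = 2 (mod 11).
  i = 4 (α = 6): (6−5)(6−3)(6−8)(6−10) = 1·3·(−2)·(−4) = 24 ≡ 2, so v_4 = 2^{−1} = 6 (mod 11).
  i = 5 (α = 10): (10−5)(10−3)(10−8)(10−6) = 5·7·2·4 = 280 ≡ 5, so v_5 = 5^{−1} = 9 (mod 11).
  v = [4, 1, 2, 6, 9].
Step 2: syndromes of r = [2, 1, 8, 8, 10] (all sums mod 11).
  S_0 = Σ v_i r_i = 4·2 + 1·1 + 2·8 + 6·8 + 9·10 = 163 ≡ 9.
  S_1 = Σ v_i α_i r_i = 4·5·2 + 1·3·1 + 2·8·8 + 6·6·8 + 9·10·10 = 1359 ≡ 6.
  α_i^2 mod 11 = [3, 9, 9, 3, 1].
  S_2 = Σ v_i α_i^2 r_i = 4·3·2 + 1·9·1 + 2·9·8 + 6·3·8 + 9·1·10 = 411 ≡ 4.
  S = (9, 6, 4) ≠ 0, so r is not a codeword (an error is present).
Step 3: locate the error. For a single error e at position i, S_ℓ = v_i·e·α_i^ℓ, so α_err = S_1/S_0.
  S_0^{−1} = 9^{−1} = 5 (mod 11), so α_err = 6·5 = 30 ≡ 8 = α_3. Error position i = 3.
  Consistency check: S_2/S_1 = 4·2 = 8 ≡ 8 = α_err ✓ (single-error assumption holds).
Step 4: error magnitude e = S_0/v_3 = S_0·∏_{j≠3}(α_3 − α_j) = 9·6 = 54 ≡ 10 (mod 11).
Step 5: correct position 3: c_3 = r_3 − e = 8 − 10 ≡ 9 (mod 11). Hence c = [2, 1, 9, 8, 10].
  Check: interpolating c through the α_i gives m(x) = 5 + 6·x (degree < 2) with m(α_i) = c_i for every i, so c is indeed a codeword.


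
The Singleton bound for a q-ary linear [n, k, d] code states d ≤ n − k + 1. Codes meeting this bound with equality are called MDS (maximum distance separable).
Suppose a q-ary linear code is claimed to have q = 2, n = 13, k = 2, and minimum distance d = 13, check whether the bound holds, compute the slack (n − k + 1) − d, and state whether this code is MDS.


Singleton RHS = n − k + 1 = 12, slack = -1, bound violated (no such code; not MDS).

Singleton bound: d ≤ n − k + 1.
Here n = 13, k = 2, so n − k + 1 = 12.
Given d = 13, check d ≤ 12: NO.
Slack = (n − k + 1) − d = -1.
The slack is negative: d = 13 exceeds n − k + 1 = 12 by 1, so the Singleton bound is violated and no linear [13, 2, 13]_2 code can exist. In particular it is not MDS (MDS requires d = n − k + 1 exactly).
Description: the claimed parameters are [13, 2, 13]_2; such a code would be impossible (violates the Singleton bound).


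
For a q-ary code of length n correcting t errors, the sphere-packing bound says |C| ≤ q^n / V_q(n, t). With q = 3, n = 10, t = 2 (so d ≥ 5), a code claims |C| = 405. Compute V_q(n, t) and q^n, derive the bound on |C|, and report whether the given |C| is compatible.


V_q(n, t) = 201, q^n = 59049, Hamming bound = 293, |C| = 405 > bound (violated).

Step 1: Compute V_q(n, t) = Σ_{j=0}^2 C(n, j) (q−1)^j.
  j = 0: C(10,0)·(2)^0 = 1·1 = 1.
  j = 1: C(10,1)·(2)^1 = 10·2 = 20.
  j = 2: C(10,2)·(2)^2 = 45·4 = 180.
  V_q(n, t) = 1 + 20 + 180 = 201.
Step 2: q^n = 3^10 = 59049.
Step 3: Hamming bound ⌊q^n / V_q(n,t)⌋ = ⌊59049/201⌋ = 293.
Step 4: Compare |C| = 405 to 293: violated.
The claimed |C| lies above the Hamming bound, so no 3-ary code of length 10 with d ≥ 5 can have 405 codewords.


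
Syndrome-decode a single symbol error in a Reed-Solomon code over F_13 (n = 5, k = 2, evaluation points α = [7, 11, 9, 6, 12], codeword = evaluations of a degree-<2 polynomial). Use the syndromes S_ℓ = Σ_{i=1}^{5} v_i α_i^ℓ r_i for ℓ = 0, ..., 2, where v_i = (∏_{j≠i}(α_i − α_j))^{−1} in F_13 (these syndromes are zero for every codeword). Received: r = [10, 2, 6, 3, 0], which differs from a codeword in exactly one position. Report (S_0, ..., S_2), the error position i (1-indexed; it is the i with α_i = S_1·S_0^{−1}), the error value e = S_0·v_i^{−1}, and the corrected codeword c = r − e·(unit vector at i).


S = (9, 2, 12), error at position 4, error magnitude e = 4, c = [10, 2, 6, 12, 0].

Step 1: column multipliers v_i = (∏_{j≠i}(α_i − α_j))^{−1} mod 13.
  i = 1 (α = 7): (7−11)(7−9)(7−6)(7−12) = (−4)·(−2)·1·(−5) = −40 ≡ 12, so v_1 = 12^{−1} = 12 (mod 13).
  i = 2 (α = 11): (11−7)(11−9)(11−6)(11−12) = 4·2·5·(−1) = −40 ≡ 12, so v_2 = 12^{−1} = 12 (mod 13).
  i = 3 (α = 9): (9−7)(9−11)(9−6)(9−12) = 2·(−2)·3·(−3) = 36 ≡ 10, so v_3 = 10^{−1} = 4 (mod 13).
  i = 4 (α = 6): (6−7)(6−11)(6−9)(6−12) = (−1)·(−5)·(−3)·(−6) = 90 ≡ 12, so v_4 = 12^{−1} = 12 (mod 13).
  i = 5 (α = 12): (12−7)(12−11)(12−9)(12−6) = 5·1·3·6 = 90 ≡ 12, so v_5 = 12^{−1} = 12 (mod 13).
  v = [12, 12, 4, 12, 12].
Step 2: syndromes of r = [10, 2, 6, 3, 0] (all sums mod 13).
  S_0 = Σ v_i r_i = 12·10 + 12·2 + 4·6 + 12·3 + 12·0 = 204 ≡ 9.
  S_1 = Σ v_i α_i r_i = 12·7·10 + 12·11·2 + 4·9·6 + 12·6·3 + 12·12·0 = 1536 ≡ 2.
  α_i^2 mod 13 = [10, 4, 3, 10, 1].
  S_2 = Σ v_i α_i^2 r_i = 12·10·10 + 12·4·2 + 4·3·6 + 12·10·3 + 12·1·0 = 1728 ≡ 12.
  S = (9, 2, 12) ≠ 0, so r is not a codeword (an error is present).
Step 3: locate the error. For a single error e at position i, S_ℓ = v_i·e·α_i^ℓ, so α_err = S_1/S_0.
  S_0^{−1} = 9^{−1} = 3 (mod 13), so α_err = 2·3 = 6 ≡ 6 = α_4. Error position i = 4.
  Consistency check: S_2/S_1 = 12·7 = 84 ≡ 6 = α_err ✓ (single-error assumption holds).
Step 4: error magnitude e = S_0/v_4 = S_0·∏_{j≠4}(α_4 − α_j) = 9·12 = 108 ≡ 4 (mod 13).
Step 5: correct position 4: c_4 = r_4 − e = 3 − 4 ≡ 12 (mod 13). Hence c = [10, 2, 6, 12, 0].
  Check: interpolating c through the α_i gives m(x) = 11 + 11·x (degree < 2) with m(α_i) = c_i for every i, so c is indeed a codeword.


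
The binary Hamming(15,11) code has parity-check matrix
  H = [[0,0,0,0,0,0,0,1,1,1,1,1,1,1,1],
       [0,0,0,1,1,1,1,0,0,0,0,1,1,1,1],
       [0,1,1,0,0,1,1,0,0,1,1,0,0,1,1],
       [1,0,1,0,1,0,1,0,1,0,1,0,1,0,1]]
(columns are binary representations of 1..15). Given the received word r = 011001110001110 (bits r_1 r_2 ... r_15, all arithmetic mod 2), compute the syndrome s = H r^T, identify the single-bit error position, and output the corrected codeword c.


s = (0, 1, 1, 1)^T, error position = 7, corrected codeword c = 011001010001110

Compute s = H r^T mod 2 one row at a time:
  s_1 = 1 + 0 + 0 + 0 + 1 + 1 + 1 + 0 = 4 ≡ 0 (mod 2).
  s_2 = 0 + 0 + 1 + 1 + 1 + 1 + 1 + 0 = 5 ≡ 1 (mod 2).
  s_3 = 1 + 1 + 1 + 1 + 0 + 0 + 1 + 0 = 5 ≡ 1 (mod 2).
  s_4 = 0 + 1 + 0 + 1 + 0 + 0 + 1 + 0 = 3 ≡ 1 (mod 2).
s = (0, 1, 1, 1)^T — this equals column 7 of H (binary 0111), so error is at position 7.
Correct: flip bit 7 of r = 011001110001110 to get c = 011001010001110.


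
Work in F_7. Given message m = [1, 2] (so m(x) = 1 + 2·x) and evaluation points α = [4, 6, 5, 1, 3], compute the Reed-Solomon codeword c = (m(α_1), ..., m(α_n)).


c = [2, 6, 4, 3, 0]

Message polynomial: m(x) = 1 + 2·x (mod 7).
For each evaluation point α_i, compute m(α_i) mod 7:
  α_1 = 4: Horner steps 2 → 2, so m(4) = 2.
  α_2 = 6: Horner steps 2 → 6, so m(6) = 6.
  α_3 = 5: Horner steps 2 → 4, so m(5) = 4.
  α_4 = 1: Horner steps 2 → 3, so m(1) = 3.
  α_5 = 3: Horner steps 2 → 0, so m(3) = 0.
Codeword c = [2, 6, 4, 3, 0] ∈ F_7^5.


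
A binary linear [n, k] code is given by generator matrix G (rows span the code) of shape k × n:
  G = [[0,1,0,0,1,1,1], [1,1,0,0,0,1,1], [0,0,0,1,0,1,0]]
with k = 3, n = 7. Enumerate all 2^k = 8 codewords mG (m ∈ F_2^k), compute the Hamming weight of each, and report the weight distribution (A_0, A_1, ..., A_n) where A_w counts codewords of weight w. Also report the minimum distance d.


Weight distribution: A_0 = 1, A_2 = 2, A_4 = 5. Minimum distance d = 2.

Enumerate all 2^3 = 8 messages m ∈ F_2^3.
For each, compute codeword c = mG in F_2^7, then tally its weight.
  m = 000 → c = 0000000, weight = 0.
  m = 100 → c = 0100111, weight = 4.
  m = 010 → c = 1100011, weight = 4.
  m = 110 → c = 1000100, weight = 2.
  m = 001 → c = 0001010, weight = 2.
  m = 101 → c = 0101101, weight = 4.
  m = 011 → c = 1101001, weight = 4.
  m = 111 → c = 1001110, weight = 4.
Tally weights:
  weight 0: 1 codewords.
  weight 2: 2 codewords.
  weight 4: 5 codewords.
Minimum distance d = smallest w > 0 with A_w > 0 = 2.
Sanity: Σ A_w = 8 = 2^3 = 8 ✓.


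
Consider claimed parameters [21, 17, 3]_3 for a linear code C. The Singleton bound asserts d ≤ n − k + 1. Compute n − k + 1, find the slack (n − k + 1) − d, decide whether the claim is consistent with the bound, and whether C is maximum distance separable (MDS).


Singleton RHS = n − k + 1 = 5, slack = 2, bound satisfied, not MDS.

Singleton bound: d ≤ n − k + 1.
Here n = 21, k = 17, so n − k + 1 = 5.
Given d = 3, check d ≤ 5: YES.
Slack = (n − k + 1) − d = 2.
The code is NOT MDS (slack = 2 > 0).
Description: the claimed parameters are [21, 17, 3]_3; such a code would be non-MDS.


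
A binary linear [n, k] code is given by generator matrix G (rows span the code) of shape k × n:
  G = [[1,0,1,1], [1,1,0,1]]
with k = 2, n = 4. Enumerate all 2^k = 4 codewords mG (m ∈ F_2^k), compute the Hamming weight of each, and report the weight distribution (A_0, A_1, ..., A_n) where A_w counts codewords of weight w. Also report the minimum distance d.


Weight distribution: A_0 = 1, A_2 = 1, A_3 = 2. Minimum distance d = 2.

Enumerate all 2^2 = 4 messages m ∈ F_2^2.
For each, compute codeword c = mG in F_2^4, then tally its weight.
  m = 00 → c = 0000, weight = 0.
  m = 10 → c = 1011, weight = 3.
  m = 01 → c = 1101, weight = 3.
  m = 11 → c = 0110, weight = 2.
Tally weights:
  weight 0: 1 codewords.
  weight 2: 1 codewords.
  weight 3: 2 codewords.
Minimum distance d = smallest w > 0 with A_w > 0 = 2.
Sanity: Σ A_w = 4 = 2^2 = 4 ✓.


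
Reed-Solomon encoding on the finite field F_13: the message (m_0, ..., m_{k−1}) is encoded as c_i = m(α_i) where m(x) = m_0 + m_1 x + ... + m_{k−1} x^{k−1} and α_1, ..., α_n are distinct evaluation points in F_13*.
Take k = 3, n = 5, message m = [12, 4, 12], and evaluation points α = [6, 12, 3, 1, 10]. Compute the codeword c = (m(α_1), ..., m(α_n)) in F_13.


c = [0, 7, 2, 2, 4]

Message polynomial: m(x) = 12 + 4·x + 12·x^2 (mod 13).
For each evaluation point α_i, compute m(α_i) mod 13:
  α_1 = 6: Horner steps 12 → 11 → 0, so m(6) = 0.
  α_2 = 12: Horner steps 12 → 5 → 7, so m(12) = 7.
  α_3 = 3: Horner steps 12 → 1 → 2, so m(3) = 2.
  α_4 = 1: Horner steps 12 → 3 → 2, so m(1) = 2.
  α_5 = 10: Horner steps 12 → 7 → 4, so m(10) = 4.
Codeword c = [0, 7, 2, 2, 4] ∈ F_13^5.


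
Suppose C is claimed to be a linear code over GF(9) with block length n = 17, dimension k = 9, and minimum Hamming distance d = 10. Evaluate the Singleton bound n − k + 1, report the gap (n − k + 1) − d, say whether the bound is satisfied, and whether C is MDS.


Singleton RHS = n − k + 1 = 9, slack = -1, bound violated (no such code; not MDS).

Singleton bound: d ≤ n − k + 1.
Here n = 17, k = 9, so n − k + 1 = 9.
Given d = 10, check d ≤ 9: NO.
Slack = (n − k + 1) − d = -1.
The slack is negative: d = 10 exceeds n − k + 1 = 9 by 1, so the Singleton bound is violated and no linear [17, 9, 10]_9 code can exist. In particular it is not MDS (MDS requires d = n − k + 1 exactly).
Description: the claimed parameters are [17, 9, 10]_9; such a code would be impossible (violates the Singleton bound).


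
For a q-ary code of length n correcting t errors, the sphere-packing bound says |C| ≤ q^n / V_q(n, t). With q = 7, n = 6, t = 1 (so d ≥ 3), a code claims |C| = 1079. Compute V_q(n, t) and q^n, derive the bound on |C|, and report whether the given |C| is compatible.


V_q(n, t) = 37, q^n = 117649, Hamming bound = 3179, |C| = 1079 ≤ bound (satisfied).

Step 1: Compute V_q(n, t) = Σ_{j=0}^1 C(n, j) (q−1)^j.
  j = 0: C(6,0)·(6)^0 = 1·1 = 1.
  j = 1: C(6,1)·(6)^1 = 6·6 = 36.
  V_q(n, t) = 1 + 36 = 37.
Step 2: q^n = 7^6 = 117649.
Step 3: Hamming bound ⌊q^n / V_q(n,t)⌋ = ⌊117649/37⌋ = 3179.
Step 4: Compare |C| = 1079 to 3179: satisfied.
The claimed |C| lies below the Hamming bound.


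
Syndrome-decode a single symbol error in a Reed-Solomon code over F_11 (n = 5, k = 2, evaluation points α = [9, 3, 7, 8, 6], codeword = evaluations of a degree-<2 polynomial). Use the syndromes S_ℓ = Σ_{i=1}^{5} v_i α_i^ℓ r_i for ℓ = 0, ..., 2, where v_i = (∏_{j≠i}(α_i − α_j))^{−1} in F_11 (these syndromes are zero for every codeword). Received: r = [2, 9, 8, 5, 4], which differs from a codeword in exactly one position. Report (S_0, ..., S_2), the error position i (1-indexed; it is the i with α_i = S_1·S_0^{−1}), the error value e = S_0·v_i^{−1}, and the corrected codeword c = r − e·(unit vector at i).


S = (1, 6, 3), error at position 5, error magnitude e = 4, c = [2, 9, 8, 5, 0].

Step 1: column multipliers v_i = (∏_{j≠i}(α_i − α_j))^{−1} mod 11.
  i = 1 (α = 9): (9−3)(9−7)(9−8)(9−6) = 6·2·1·3 = 36 ≡ 3, so v_1 = 3^{−1} = 4 (mod 11).
  i = 2 (α = 3): (3−9)(3−7)(3−8)(3−6) = (−6)·(−4)·(−5)·(−3) = 360 ≡ 8, so v_2 = 8^{−1} = 7 (mod 11).
  i = 3 (α = 7): (7−9)(7−3)(7−8)(7−6) = (−2)·4·(−1)·1 = 8 ≡ 8, so v_3 = 8^{−1} = 7 (mod 11).
  i = 4 (α = 8): (8−9)(8−3)(8−7)(8−6) = (−1)·5·1·2 = −10 ≡ 1, so v_4 = 1^{−1} = 1 (mod 11).
  i = 5 (α = 6): (6−9)(6−3)(6−7)(6−8) = (−3)·3·(−1)·(−2) = −18 ≡ 4, so v_5 = 4^{−1} = 3 (mod 11).
  v = [4, 7, 7, 1, 3].
Step 2: syndromes of r = [2, 9, 8, 5, 4] (all sums mod 11).
  S_0 = Σ v_i r_i = 4·2 + 7·9 + 7·8 + 1·5 + 3·4 = 144 ≡ 1.
  S_1 = Σ v_i α_i r_i = 4·9·2 + 7·3·9 + 7·7·8 + 1·8·5 + 3·6·4 = 765 ≡ 6.
  α_i^2 mod 11 = [4, 9, 5, 9, 3].
  S_2 = Σ v_i α_i^2 r_i = 4·4·2 + 7·9·9 + 7·5·8 + 1·9·5 + 3·3·4 = 960 ≡ 3.
  S = (1, 6, 3) ≠ 0, so r is not a codeword (an error is present).
Step 3: locate the error. For a single error e at position i, S_ℓ = v_i·e·α_i^ℓ, so α_err = S_1/S_0.
  S_0^{−1} = 1^{−1} = 1 (mod 11), so α_err = 6·1 = 6 ≡ 6 = α_5. Error position i = 5.
  Consistency check: S_2/S_1 = 3·2 = 6 ≡ 6 = α_err ✓ (single-error assumption holds).
Step 4: error magnitude e = S_0/v_5 = S_0·∏_{j≠5}(α_5 − α_j) = 1·4 = 4 ≡ 4 (mod 11).
Step 5: correct position 5: c_5 = r_5 − e = 4 − 4 ≡ 0 (mod 11). Hence c = [2, 9, 8, 5, 0].
  Check: interpolating c through the α_i gives m(x) = 7 + 8·x (degree < 2) with m(α_i) = c_i for every i, so c is indeed a codeword.


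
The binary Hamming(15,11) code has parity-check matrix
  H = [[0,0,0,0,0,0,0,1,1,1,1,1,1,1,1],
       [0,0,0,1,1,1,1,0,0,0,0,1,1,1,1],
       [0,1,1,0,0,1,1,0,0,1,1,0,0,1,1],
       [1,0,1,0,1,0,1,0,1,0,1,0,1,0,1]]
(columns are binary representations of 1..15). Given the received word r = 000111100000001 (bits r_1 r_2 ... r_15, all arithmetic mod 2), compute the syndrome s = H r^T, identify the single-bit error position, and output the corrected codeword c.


s = (1, 1, 1, 1)^T, error position = 15, corrected codeword c = 000111100000000

Compute s = H r^T mod 2 one row at a time:
  s_1 = 0 + 0 + 0 + 0 + 0 + 0 + 0 + 1 = 1 ≡ 1 (mod 2).
  s_2 = 1 + 1 + 1 + 1 + 0 + 0 + 0 + 1 = 5 ≡ 1 (mod 2).
  s_3 = 0 + 0 + 1 + 1 + 0 + 0 + 0 + 1 = 3 ≡ 1 (mod 2).
  s_4 = 0 + 0 + 1 + 1 + 0 + 0 + 0 + 1 = 3 ≡ 1 (mod 2).
s = (1, 1, 1, 1)^T — this equals column 15 of H (binary 1111), so error is at position 15.
Correct: flip bit 15 of r = 000111100000001 to get c = 000111100000000.


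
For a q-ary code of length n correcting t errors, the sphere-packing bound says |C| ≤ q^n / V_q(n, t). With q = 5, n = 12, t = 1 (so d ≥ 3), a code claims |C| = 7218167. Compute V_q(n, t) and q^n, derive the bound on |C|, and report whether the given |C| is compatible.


V_q(n, t) = 49, q^n = 244140625, Hamming bound = 4982461, |C| = 7218167 > bound (violated).

Step 1: Compute V_q(n, t) = Σ_{j=0}^1 C(n, j) (q−1)^j.
  j = 0: C(12,0)·(4)^0 = 1·1 = 1.
  j = 1: C(12,1)·(4)^1 = 12·4 = 48.
  V_q(n, t) = 1 + 48 = 49.
Step 2: q^n = 5^12 = 244140625.
Step 3: Hamming bound ⌊q^n / V_q(n,t)⌋ = ⌊244140625/49⌋ = 4982461.
Step 4: Compare |C| = 7218167 to 4982461: violated.
The claimed |C| lies above the Hamming bound, so no 5-ary code of length 12 with d ≥ 3 can have 7218167 codewords.


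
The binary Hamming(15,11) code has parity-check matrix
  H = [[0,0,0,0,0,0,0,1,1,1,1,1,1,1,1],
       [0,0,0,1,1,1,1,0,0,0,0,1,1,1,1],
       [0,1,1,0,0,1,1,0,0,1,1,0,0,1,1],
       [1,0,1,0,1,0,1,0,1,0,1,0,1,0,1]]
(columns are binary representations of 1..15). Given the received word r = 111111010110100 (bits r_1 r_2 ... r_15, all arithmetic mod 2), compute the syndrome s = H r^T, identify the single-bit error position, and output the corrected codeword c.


s = (0, 0, 1, 1)^T, error position = 3, corrected codeword c = 110111010110100

Compute s = H r^T mod 2 one row at a time:
  s_1 = 1 + 0 + 1 + 1 + 0 + 1 + 0 + 0 = 4 ≡ 0 (mod 2).
  s_2 = 1 + 1 + 1 + 0 + 0 + 1 + 0 + 0 = 4 ≡ 0 (mod 2).
  s_3 = 1 + 1 + 1 + 0 + 1 + 1 + 0 + 0 = 5 ≡ 1 (mod 2).
  s_4 = 1 + 1 + 1 + 0 + 0 + 1 + 1 + 0 = 5 ≡ 1 (mod 2).
s = (0, 0, 1, 1)^T — this equals column 3 of H (binary 0011), so error is at position 3.
Correct: flip bit 3 of r = 111111010110100 to get c = 110111010110100.


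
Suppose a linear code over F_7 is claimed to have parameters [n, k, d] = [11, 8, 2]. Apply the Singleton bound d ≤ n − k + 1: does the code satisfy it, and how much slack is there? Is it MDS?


Singleton RHS = n − k + 1 = 4, slack = 2, bound satisfied, not MDS.

Singleton bound: d ≤ n − k + 1.
Here n = 11, k = 8, so n − k + 1 = 4.
Given d = 2, check d ≤ 4: YES.
Slack = (n − k + 1) − d = 2.
The code is NOT MDS (slack = 2 > 0).
Description: the claimed parameters are [11, 8, 2]_7; such a code would be non-MDS.


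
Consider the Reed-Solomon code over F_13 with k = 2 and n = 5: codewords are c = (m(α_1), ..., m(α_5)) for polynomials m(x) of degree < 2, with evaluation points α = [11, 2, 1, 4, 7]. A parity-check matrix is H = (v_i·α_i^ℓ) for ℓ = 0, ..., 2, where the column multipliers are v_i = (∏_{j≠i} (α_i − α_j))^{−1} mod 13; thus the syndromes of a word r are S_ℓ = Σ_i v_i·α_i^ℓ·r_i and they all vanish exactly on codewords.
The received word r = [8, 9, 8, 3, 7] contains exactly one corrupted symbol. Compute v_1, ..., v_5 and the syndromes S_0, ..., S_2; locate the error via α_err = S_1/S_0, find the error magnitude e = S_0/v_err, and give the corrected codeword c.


S = (2, 2, 2), error at position 3, error magnitude e = 9, c = [8, 9, 12, 3, 7].

Step 1: column multipliers v_i = (∏_{j≠i}(α_i − α_j))^{−1} mod 13.
  i = 1 (α = 11): (11−2)(11−1)(11−4)(11−7) = 9·10·7·4 = 2520 ≡ 11, so v_1 = 11^{−1} = 6 (mod 13).
  i = 2 (α = 2): (2−11)(2−1)(2−4)(2−7) = (−9)·1·(−2)·(−5) = −90 ≡ 1, so v_2 = 1^{−1} = 1 (mod 13).
  i = 3 (α = 1): (1−11)(1−2)(1−4)(1−7) = (−10)·(−1)·(−3)·(−6) = 180 ≡ 11, so v_3 = 11^{−1} = 6 (mod 13).
  i = 4 (α = 4): (4−11)(4−2)(4−1)(4−7) = (−7)·2·3·(−3) = 126 ≡ 9, so v_4 = 9^{−1} = 3 (mod 13).
  i = 5 (α = 7): (7−11)(7−2)(7−1)(7−4) = (−4)·5·6·3 = −360 ≡ 4, so v_5 = 4^{−1} = 10 (mod 13).
  v = [6, 1, 6, 3, 10].
Step 2: syndromes of r = [8, 9, 8, 3, 7] (all sums mod 13).
  S_0 = Σ v_i r_i = 6·8 + 1·9 + 6·8 + 3·3 + 10·7 = 184 ≡ 2.
  S_1 = Σ v_i α_i r_i = 6·11·8 + 1·2·9 + 6·1·8 + 3·4·3 + 10·7·7 = 1120 ≡ 2.
  α_i^2 mod 13 = [4, 4, 1, 3, 10].
  S_2 = Σ v_i α_i^2 r_i = 6·4·8 + 1·4·9 + 6·1·8 + 3·3·3 + 10·10·7 = 1003 ≡ 2.
  S = (2, 2, 2) ≠ 0, so r is not a codeword (an error is present).
Step 3: locate the error. For a single error e at position i, S_ℓ = v_i·e·α_i^ℓ, so α_err = S_1/S_0.
  S_0^{−1} = 2^{−1} = 7 (mod 13), so α_err = 2·7 = 14 ≡ 1 = α_3. Error position i = 3.
  Consistency check: S_2/S_1 = 2·7 = 14 ≡ 1 = α_err ✓ (single-error assumption holds).
Step 4: error magnitude e = S_0/v_3 = S_0·∏_{j≠3}(α_3 − α_j) = 2·11 = 22 ≡ 9 (mod 13).
Step 5: correct position 3: c_3 = r_3 − e = 8 − 9 ≡ 12 (mod 13). Hence c = [8, 9, 12, 3, 7].
  Check: interpolating c through the α_i gives m(x) = 2 + 10·x (degree < 2) with m(α_i) = c_i for every i, so c is indeed a codeword.


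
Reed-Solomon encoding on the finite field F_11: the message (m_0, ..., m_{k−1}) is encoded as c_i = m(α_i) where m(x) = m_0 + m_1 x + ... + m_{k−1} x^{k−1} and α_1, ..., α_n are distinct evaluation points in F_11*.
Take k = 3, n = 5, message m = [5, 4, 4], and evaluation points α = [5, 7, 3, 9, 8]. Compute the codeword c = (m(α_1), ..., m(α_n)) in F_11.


c = [4, 9, 9, 2, 7]

Message polynomial: m(x) = 5 + 4·x + 4·x^2 (mod 11).
For each evaluation point α_i, compute m(α_i) mod 11:
  α_1 = 5: Horner steps 4 → 2 → 4, so m(5) = 4.
  α_2 = 7: Horner steps 4 → 10 → 9, so m(7) = 9.
  α_3 = 3: Horner steps 4 → 5 → 9, so m(3) = 9.
  α_4 = 9: Horner steps 4 → 7 → 2, so m(9) = 2.
  α_5 = 8: Horner steps 4 → 3 → 7, so m(8) = 7.
Codeword c = [4, 9, 9, 2, 7] ∈ F_11^5.


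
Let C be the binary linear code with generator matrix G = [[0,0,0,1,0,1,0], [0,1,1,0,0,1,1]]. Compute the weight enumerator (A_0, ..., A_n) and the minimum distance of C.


Weight distribution: A_0 = 1, A_2 = 1, A_4 = 2. Minimum distance d = 2.

Enumerate all 2^2 = 4 messages m ∈ F_2^2.
For each, compute codeword c = mG in F_2^7, then tally its weight.
  m = 00 → c = 0000000, weight = 0.
  m = 10 → c = 0001010, weight = 2.
  m = 01 → c = 0110011, weight = 4.
  m = 11 → c = 0111001, weight = 4.
Tally weights:
  weight 0: 1 codewords.
  weight 2: 1 codewords.
  weight 4: 2 codewords.
Minimum distance d = smallest w > 0 with A_w > 0 = 2.
Sanity: Σ A_w = 4 = 2^2 = 4 ✓.


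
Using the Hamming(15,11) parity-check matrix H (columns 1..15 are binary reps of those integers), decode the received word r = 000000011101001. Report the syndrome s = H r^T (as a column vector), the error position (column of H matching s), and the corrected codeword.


s = (1, 0, 0, 0)^T, error position = 8, corrected codeword c = 000000001101001

Compute s = H r^T mod 2 one row at a time:
  s_1 = 1 + 1 + 1 + 0 + 1 + 0 + 0 + 1 = 5 ≡ 1 (mod 2).
  s_2 = 0 + 0 + 0 + 0 + 1 + 0 + 0 + 1 = 2 ≡ 0 (mod 2).
  s_3 = 0 + 0 + 0 + 0 + 1 + 0 + 0 + 1 = 2 ≡ 0 (mod 2).
  s_4 = 0 + 0 + 0 + 0 + 1 + 0 + 0 + 1 = 2 ≡ 0 (mod 2).
s = (1, 0, 0, 0)^T — this equals column 8 of H (binary 1000), so error is at position 8.
Correct: flip bit 8 of r = 000000011101001 to get c = 000000001101001.


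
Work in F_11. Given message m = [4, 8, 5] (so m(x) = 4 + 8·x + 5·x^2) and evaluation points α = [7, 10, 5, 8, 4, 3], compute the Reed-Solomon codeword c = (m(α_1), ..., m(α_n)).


c = [8, 1, 4, 3, 6, 7]

Message polynomial: m(x) = 4 + 8·x + 5·x^2 (mod 11).
For each evaluation point α_i, compute m(α_i) mod 11:
  α_1 = 7: Horner steps 5 → 10 → 8, so m(7) = 8.
  α_2 = 10: Horner steps 5 → 3 → 1, so m(10) = 1.
  α_3 = 5: Horner steps 5 → 0 → 4, so m(5) = 4.
  α_4 = 8: Horner steps 5 → 4 → 3, so m(8) = 3.
  α_5 = 4: Horner steps 5 → 6 → 6, so m(4) = 6.
  α_6 = 3: Horner steps 5 → 1 → 7, so m(3) = 7.
Codeword c = [8, 1, 4, 3, 6, 7] ∈ F_11^6.


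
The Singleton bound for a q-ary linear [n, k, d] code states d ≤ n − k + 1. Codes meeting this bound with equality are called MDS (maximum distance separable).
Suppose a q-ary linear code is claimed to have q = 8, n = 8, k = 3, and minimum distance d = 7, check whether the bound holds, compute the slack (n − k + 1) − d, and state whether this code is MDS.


Singleton RHS = n − k + 1 = 6, slack = -1, bound violated (no such code; not MDS).

Singleton bound: d ≤ n − k + 1.
Here n = 8, k = 3, so n − k + 1 = 6.
Given d = 7, check d ≤ 6: NO.
Slack = (n − k + 1) − d = -1.
The slack is negative: d = 7 exceeds n − k + 1 = 6 by 1, so the Singleton bound is violated and no linear [8, 3, 7]_8 code can exist. In particular it is not MDS (MDS requires d = n − k + 1 exactly).
Description: the claimed parameters are [8, 3, 7]_8; such a code would be impossible (violates the Singleton bound).


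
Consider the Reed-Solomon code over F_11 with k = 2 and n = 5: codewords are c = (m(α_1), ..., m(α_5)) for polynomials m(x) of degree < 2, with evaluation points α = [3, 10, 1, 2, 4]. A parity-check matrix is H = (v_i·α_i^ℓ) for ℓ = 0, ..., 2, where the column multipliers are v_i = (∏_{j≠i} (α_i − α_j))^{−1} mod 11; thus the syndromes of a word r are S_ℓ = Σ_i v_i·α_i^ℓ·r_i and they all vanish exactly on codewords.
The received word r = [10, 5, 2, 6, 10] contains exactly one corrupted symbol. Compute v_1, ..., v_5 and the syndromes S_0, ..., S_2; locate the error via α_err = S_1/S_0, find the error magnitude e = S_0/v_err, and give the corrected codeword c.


S = (5, 9, 3), error at position 5, error magnitude e = 7, c = [10, 5, 2, 6, 3].

Step 1: column multipliers v_i = (∏_{j≠i}(α_i − α_j))^{−1} mod 11.
  i = 1 (α = 3): (3−10)(3−1)(3−2)(3−4) = (−7)·2·1·(−1) = 14 ≡ 3, so v_1 = 3^{−1} = 4 (mod 11).
  i = 2 (α = 10): (10−3)(10−1)(10−2)(10−4) = 7·9·8·6 = 3024 ≡ 10, so v_2 = 10^{−1} = 10 (mod 11).
  i = 3 (α = 1): (1−3)(1−10)(1−2)(1−4) = (−2)·(−9)·(−1)·(−3) = 54 ≡ 10, so v_3 = 10^{−1} = 10 (mod 11).
  i = 4 (α = 2): (2−3)(2−10)(2−1)(2−4) = (−1)·(−8)·1·(−2) = −16 ≡ 6, so v_4 = 6^{−1} = 2 (mod 11).
  i = 5 (α = 4): (4−3)(4−10)(4−1)(4−2) = 1·(−6)·3·2 = −36 ≡ 8, so v_5 = 8^{−1} = 7 (mod 11).
  v = [4, 10, 10, 2, 7].
Step 2: syndromes of r = [10, 5, 2, 6, 10] (all sums mod 11).
  S_0 = Σ v_i r_i = 4·10 + 10·5 + 10·2 + 2·6 + 7·10 = 192 ≡ 5.
  S_1 = Σ v_i α_i r_i = 4·3·10 + 10·10·5 + 10·1·2 + 2·2·6 + 7·4·10 = 944 ≡ 9.
  α_i^2 mod 11 = [9, 1, 1, 4, 5].
  S_2 = Σ v_i α_i^2 r_i = 4·9·10 + 10·1·5 + 10·1·2 + 2·4·6 + 7·5·10 = 828 ≡ 3.
  S = (5, 9, 3) ≠ 0, so r is not a codeword (an error is present).
Step 3: locate the error. For a single error e at position i, S_ℓ = v_i·e·α_i^ℓ, so α_err = S_1/S_0.
  S_0^{−1} = 5^{−1} = 9 (mod 11), so α_err = 9·9 = 81 ≡ 4 = α_5. Error position i = 5.
  Consistency check: S_2/S_1 = 3·5 = 15 ≡ 4 = α_err ✓ (single-error assumption holds).
Step 4: error magnitude e = S_0/v_5 = S_0·∏_{j≠5}(α_5 − α_j) = 5·8 = 40 ≡ 7 (mod 11).
Step 5: correct position 5: c_5 = r_5 − e = 10 − 7 ≡ 3 (mod 11). Hence c = [10, 5, 2, 6, 3].
  Check: interpolating c through the α_i gives m(x) = 9 + 4·x (degree < 2) with m(α_i) = c_i for every i, so c is indeed a codeword.


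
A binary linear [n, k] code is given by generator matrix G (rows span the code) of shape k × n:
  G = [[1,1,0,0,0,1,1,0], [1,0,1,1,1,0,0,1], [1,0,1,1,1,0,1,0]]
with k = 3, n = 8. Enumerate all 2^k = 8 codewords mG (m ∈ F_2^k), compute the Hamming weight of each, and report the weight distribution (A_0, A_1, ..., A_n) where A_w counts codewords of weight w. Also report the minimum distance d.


Weight distribution: A_0 = 1, A_2 = 1, A_4 = 2, A_5 = 3, A_7 = 1. Minimum distance d = 2.

Enumerate all 2^3 = 8 messages m ∈ F_2^3.
For each, compute codeword c = mG in F_2^8, then tally its weight.
  m = 000 → c = 00000000, weight = 0.
  m = 100 → c = 11000110, weight = 4.
  m = 010 → c = 10111001, weight = 5.
  m = 110 → c = 01111111, weight = 7.
  m = 001 → c = 10111010, weight = 5.
  m = 101 → c = 01111100, weight = 5.
  m = 011 → c = 00000011, weight = 2.
  m = 111 → c = 11000101, weight = 4.
Tally weights:
  weight 0: 1 codewords.
  weight 2: 1 codewords.
  weight 4: 2 codewords.
  weight 5: 3 codewords.
  weight 7: 1 codewords.
Minimum distance d = smallest w > 0 with A_w > 0 = 2.
Sanity: Σ A_w = 8 = 2^3 = 8 ✓.


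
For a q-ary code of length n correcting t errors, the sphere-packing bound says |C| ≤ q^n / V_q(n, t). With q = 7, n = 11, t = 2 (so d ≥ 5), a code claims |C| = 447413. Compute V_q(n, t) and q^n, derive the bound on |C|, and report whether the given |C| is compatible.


V_q(n, t) = 2047, q^n = 1977326743, Hamming bound = 965963, |C| = 447413 ≤ bound (satisfied).

Step 1: Compute V_q(n, t) = Σ_{j=0}^2 C(n, j) (q−1)^j.
  j = 0: C(11,0)·(6)^0 = 1·1 = 1.
  j = 1: C(11,1)·(6)^1 = 11·6 = 66.
  j = 2: C(11,2)·(6)^2 = 55·36 = 1980.
  V_q(n, t) = 1 + 66 + 1980 = 2047.
Step 2: q^n = 7^11 = 1977326743.
Step 3: Hamming bound ⌊q^n / V_q(n,t)⌋ = ⌊1977326743/2047⌋ = 965963.
Step 4: Compare |C| = 447413 to 965963: satisfied.
The claimed |C| lies below the Hamming bound.


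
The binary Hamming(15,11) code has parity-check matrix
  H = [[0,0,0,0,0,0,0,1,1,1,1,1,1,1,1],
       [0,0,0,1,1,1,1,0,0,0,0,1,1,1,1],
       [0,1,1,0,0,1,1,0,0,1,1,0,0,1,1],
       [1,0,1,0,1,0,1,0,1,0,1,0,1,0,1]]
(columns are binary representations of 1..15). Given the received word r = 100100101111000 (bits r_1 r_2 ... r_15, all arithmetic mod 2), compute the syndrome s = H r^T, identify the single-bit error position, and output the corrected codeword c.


s = (0, 1, 1, 0)^T, error position = 6, corrected codeword c = 100101101111000

Compute s = H r^T mod 2 one row at a time:
  s_1 = 0 + 1 + 1 + 1 + 1 + 0 + 0 + 0 = 4 ≡ 0 (mod 2).
  s_2 = 1 + 0 + 0 + 1 + 1 + 0 + 0 + 0 = 3 ≡ 1 (mod 2).
  s_3 = 0 + 0 + 0 + 1 + 1 + 1 + 0 + 0 = 3 ≡ 1 (mod 2).
  s_4 = 1 + 0 + 0 + 1 + 1 + 1 + 0 + 0 = 4 ≡ 0 (mod 2).
s = (0, 1, 1, 0)^T — this equals column 6 of H (binary 0110), so error is at position 6.
Correct: flip bit 6 of r = 100100101111000 to get c = 100101101111000.


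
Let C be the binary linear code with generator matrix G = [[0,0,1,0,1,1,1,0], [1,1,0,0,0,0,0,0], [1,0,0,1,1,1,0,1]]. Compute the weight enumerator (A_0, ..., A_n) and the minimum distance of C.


Weight distribution: A_0 = 1, A_2 = 1, A_4 = 1, A_5 = 4, A_6 = 1. Minimum distance d = 2.

Enumerate all 2^3 = 8 messages m ∈ F_2^3.
For each, compute codeword c = mG in F_2^8, then tally its weight.
  m = 000 → c = 00000000, weight = 0.
  m = 100 → c = 00101110, weight = 4.
  m = 010 → c = 11000000, weight = 2.
  m = 110 → c = 11101110, weight = 6.
  m = 001 → c = 10011101, weight = 5.
  m = 101 → c = 10110011, weight = 5.
  m = 011 → c = 01011101, weight = 5.
  m = 111 → c = 01110011, weight = 5.
Tally weights:
  weight 0: 1 codewords.
  weight 2: 1 codewords.
  weight 4: 1 codewords.
  weight 5: 4 codewords.
  weight 6: 1 codewords.
Minimum distance d = smallest w > 0 with A_w > 0 = 2.
Sanity: Σ A_w = 8 = 2^3 = 8 ✓.
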